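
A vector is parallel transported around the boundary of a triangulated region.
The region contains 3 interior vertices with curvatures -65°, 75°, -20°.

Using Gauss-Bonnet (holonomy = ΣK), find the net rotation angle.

Holonomy = total enclosed curvature = (-65°) + 75° + (-20°) = -10°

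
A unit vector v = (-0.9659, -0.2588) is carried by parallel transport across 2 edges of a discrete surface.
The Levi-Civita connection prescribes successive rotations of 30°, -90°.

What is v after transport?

Total rotation: 30° + (-90°) = -60°. Final vector: (-0.7071, 0.7071)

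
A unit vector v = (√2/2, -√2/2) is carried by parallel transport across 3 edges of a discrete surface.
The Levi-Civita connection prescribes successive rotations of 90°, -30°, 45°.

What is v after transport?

Total rotation: 90° + (-30°) + 45° = 105°. Final vector: (0.5000, 0.8660)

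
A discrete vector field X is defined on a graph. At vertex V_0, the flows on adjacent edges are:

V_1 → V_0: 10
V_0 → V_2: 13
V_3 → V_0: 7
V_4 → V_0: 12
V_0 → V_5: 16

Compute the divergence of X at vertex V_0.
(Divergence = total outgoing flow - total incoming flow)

Divergence = sum of outgoing flows = (-10) + 13 + (-7) + (-12) + 16 = 0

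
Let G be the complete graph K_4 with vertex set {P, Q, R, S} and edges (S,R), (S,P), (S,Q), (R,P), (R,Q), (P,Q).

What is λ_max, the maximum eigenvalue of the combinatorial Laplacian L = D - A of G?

For the complete graph K_n, L = nI − J (J = all-ones matrix). J has eigenvalues n (once, eigenvector 𝟙) and 0 (multiplicity n−1), so L has eigenvalues 0 (once) and n (multiplicity n−1). Here n = 4: eigenvalue 0 once and 4 with multiplicity 3.
Laplacian eigenvalues: [0.0, 4.0, 4.0, 4.0]. Largest eigenvalue (spectral radius) = 4.0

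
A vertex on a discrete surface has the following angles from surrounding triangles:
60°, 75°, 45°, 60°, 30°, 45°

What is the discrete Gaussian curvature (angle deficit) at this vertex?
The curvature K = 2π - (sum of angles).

Sum of angles = 315°. K = 360° - 315° = 45° = π/4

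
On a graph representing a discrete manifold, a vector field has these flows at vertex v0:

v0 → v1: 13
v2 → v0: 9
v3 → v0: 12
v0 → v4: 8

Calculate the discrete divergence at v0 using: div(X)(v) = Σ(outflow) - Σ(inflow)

Divergence = sum of outgoing flows = 13 + (-9) + (-12) + 8 = 0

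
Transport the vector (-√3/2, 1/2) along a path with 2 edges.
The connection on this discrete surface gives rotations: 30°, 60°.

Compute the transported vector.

Total rotation: 30° + 60° = 90°. Final vector: (-0.5000, -0.8660)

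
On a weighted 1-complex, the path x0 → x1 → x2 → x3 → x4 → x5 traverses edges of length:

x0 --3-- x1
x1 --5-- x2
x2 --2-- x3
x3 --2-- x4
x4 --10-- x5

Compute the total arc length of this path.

Arc length = 3 + 5 + 2 + 2 + 10 = 22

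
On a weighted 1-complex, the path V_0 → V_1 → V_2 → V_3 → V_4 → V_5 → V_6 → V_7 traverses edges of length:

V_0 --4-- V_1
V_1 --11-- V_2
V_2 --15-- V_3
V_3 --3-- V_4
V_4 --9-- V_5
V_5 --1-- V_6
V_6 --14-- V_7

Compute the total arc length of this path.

Arc length = 4 + 11 + 15 + 3 + 9 + 1 + 14 = 57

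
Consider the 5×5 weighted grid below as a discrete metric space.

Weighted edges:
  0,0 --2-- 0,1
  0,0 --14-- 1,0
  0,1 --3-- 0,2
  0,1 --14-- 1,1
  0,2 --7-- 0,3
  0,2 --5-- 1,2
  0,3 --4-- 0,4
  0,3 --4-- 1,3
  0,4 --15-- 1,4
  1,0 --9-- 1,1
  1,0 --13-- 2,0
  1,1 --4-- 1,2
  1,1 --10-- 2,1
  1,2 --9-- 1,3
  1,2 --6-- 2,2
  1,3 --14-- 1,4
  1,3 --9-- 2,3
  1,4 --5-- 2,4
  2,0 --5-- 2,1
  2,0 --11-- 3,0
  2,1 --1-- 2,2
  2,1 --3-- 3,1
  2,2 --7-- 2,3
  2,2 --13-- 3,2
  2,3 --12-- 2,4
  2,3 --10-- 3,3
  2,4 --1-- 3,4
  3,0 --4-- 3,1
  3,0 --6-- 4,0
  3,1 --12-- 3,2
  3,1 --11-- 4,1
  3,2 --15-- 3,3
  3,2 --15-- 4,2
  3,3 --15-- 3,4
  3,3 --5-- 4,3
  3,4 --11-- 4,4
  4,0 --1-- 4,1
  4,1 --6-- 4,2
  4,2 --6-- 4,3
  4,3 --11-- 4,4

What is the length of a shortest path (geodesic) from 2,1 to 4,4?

Shortest path: 2,1 → 2,2 → 2,3 → 2,4 → 3,4 → 4,4, total weight = 32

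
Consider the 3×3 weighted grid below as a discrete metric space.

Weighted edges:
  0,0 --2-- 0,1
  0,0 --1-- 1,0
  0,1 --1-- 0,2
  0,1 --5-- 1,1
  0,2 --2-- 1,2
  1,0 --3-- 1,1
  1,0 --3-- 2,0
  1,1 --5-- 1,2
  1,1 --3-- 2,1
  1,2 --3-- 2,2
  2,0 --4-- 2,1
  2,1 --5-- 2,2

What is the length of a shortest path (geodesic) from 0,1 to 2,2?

Shortest path: 0,1 → 0,2 → 1,2 → 2,2, total weight = 6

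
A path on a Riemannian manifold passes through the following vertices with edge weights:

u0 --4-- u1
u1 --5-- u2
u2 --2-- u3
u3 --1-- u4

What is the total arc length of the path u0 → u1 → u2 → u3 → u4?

Arc length = 4 + 5 + 2 + 1 = 12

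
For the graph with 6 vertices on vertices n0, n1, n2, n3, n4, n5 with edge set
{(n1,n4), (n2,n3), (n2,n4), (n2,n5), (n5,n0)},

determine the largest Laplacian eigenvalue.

Degrees: deg(n0) = 1, deg(n1) = 1, deg(n2) = 3, deg(n3) = 1, deg(n4) = 2, deg(n5) = 2.
L = D − A with rows/columns ordered (n0, n1, n2, n3, n4, n5):
  [ 1,  0,  0,  0,  0, -1]
  [ 0,  1,  0,  0, -1,  0]
  [ 0,  0,  3, -1, -1, -1]
  [ 0,  0, -1,  1,  0,  0]
  [ 0, -1, -1,  0,  2,  0]
  [-1,  0, -1,  0,  0,  2]
Characteristic polynomial: det(λI − L) = λ(λ² − 3λ + 1)(λ² − 5λ + 3)(λ − 2).
Roots: λ = 0; (λ² − 3λ + 1) = 0 ⇒ λ = (3 ± √5)/2 ≈ 0.382, 2.618; (λ² − 5λ + 3) = 0 ⇒ λ = (5 ± √13)/2 ≈ 0.6972, 4.3028; (λ − 2) = 0 ⇒ λ = 2.
(Check: the roots sum (with multiplicity) to 10, matching trace L = Σdeg = 2·5 = 10.)
Laplacian eigenvalues: [0.0, 0.382, 0.6972, 2.0, 2.618, 4.3028]. Largest eigenvalue (spectral radius) = 4.3028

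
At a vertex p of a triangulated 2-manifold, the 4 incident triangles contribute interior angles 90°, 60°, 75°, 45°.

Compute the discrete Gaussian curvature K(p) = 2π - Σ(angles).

Sum of angles = 270°. K = 360° - 270° = 90°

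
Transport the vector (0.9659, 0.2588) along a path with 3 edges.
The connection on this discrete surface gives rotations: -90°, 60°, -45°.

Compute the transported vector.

Total rotation: (-90°) + 60° + (-45°) = -75°. Final vector: (0.5000, -0.8660)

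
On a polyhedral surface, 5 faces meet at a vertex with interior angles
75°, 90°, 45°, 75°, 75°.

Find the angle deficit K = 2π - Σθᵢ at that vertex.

Sum of angles = 360°. K = 360° - 360° = 0°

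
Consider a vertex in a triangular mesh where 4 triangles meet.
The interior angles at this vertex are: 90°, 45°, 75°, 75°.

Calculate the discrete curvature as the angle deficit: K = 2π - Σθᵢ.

Sum of angles = 285°. K = 360° - 285° = 75°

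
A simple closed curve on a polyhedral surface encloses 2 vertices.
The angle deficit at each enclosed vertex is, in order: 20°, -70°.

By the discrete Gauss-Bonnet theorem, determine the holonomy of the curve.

Holonomy = total enclosed curvature = 20° + (-70°) = -50°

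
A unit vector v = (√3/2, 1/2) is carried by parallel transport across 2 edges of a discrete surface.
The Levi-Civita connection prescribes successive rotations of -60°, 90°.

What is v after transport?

Total rotation: (-60°) + 90° = 30°. Final vector: (0.5000, 0.8660)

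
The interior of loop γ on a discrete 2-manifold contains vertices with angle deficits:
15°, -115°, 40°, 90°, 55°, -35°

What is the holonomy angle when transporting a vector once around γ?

Holonomy = total enclosed curvature = 15° + (-115°) + 40° + 90° + 55° + (-35°) = 50°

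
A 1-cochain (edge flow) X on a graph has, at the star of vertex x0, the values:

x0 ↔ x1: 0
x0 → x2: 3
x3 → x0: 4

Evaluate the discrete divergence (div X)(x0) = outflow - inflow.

Divergence = sum of outgoing flows = 0 + 3 + (-4) = -1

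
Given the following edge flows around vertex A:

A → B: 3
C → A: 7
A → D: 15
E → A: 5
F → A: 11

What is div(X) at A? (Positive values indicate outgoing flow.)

Divergence = sum of outgoing flows = 3 + (-7) + 15 + (-5) + (-11) = -5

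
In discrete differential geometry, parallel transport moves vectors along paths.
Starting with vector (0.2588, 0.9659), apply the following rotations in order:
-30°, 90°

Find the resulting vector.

Total rotation: (-30°) + 90° = 60°. Final vector: (-0.7071, 0.7071)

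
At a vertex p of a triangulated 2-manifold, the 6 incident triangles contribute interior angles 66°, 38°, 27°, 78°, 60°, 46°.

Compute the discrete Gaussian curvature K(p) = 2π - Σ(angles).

Sum of angles = 315°. K = 360° - 315° = 45° = π/4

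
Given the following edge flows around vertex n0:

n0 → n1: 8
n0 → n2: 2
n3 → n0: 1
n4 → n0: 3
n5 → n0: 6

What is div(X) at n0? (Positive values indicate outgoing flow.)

Divergence = sum of outgoing flows = 8 + 2 + (-1) + (-3) + (-6) = 0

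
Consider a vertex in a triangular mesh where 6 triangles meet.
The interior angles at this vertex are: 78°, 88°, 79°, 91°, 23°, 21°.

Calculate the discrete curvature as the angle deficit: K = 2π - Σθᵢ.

Sum of angles = 380°. K = 360° - 380° = -20° = -π/9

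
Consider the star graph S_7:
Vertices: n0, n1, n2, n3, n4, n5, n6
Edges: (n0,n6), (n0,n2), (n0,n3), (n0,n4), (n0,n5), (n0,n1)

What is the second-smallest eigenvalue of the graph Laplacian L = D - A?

The star S_7 is the complete bipartite graph K_{1,6} (one hub of degree 6, 6 leaves of degree 1). The Laplacian spectrum of K_{p,q} is 0, p (multiplicity q−1), q (multiplicity p−1), p+q. With p = 1, q = 6: 0 once, 1 with multiplicity 5, and 7 once. (Check: trace L = sum of degrees = 12 = 5·1 + 7.)
Laplacian eigenvalues: [0.0, 1.0, 1.0, 1.0, 1.0, 1.0, 7.0]. Algebraic connectivity (smallest non-zero eigenvalue) = 1.0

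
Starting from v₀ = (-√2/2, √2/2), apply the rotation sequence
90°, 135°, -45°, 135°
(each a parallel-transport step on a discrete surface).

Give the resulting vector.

Total rotation: 90° + 135° + (-45°) + 135° = 315° ≡ -45° (mod 360°). Final vector: (0, 1)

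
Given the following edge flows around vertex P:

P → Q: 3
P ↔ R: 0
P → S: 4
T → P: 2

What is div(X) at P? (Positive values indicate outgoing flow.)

Divergence = sum of outgoing flows = 3 + 0 + 4 + (-2) = 5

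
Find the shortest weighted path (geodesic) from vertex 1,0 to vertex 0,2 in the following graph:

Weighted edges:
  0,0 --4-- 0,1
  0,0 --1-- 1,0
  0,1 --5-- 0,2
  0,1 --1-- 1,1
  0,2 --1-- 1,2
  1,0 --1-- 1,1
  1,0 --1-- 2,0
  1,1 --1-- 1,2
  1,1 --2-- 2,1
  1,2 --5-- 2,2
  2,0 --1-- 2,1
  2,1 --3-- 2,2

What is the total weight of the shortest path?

Shortest path: 1,0 → 1,1 → 1,2 → 0,2, total weight = 3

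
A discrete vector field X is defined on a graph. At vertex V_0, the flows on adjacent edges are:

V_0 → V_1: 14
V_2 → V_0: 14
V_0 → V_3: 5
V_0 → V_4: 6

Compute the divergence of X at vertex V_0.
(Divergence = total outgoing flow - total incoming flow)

Divergence = sum of outgoing flows = 14 + (-14) + 5 + 6 = 11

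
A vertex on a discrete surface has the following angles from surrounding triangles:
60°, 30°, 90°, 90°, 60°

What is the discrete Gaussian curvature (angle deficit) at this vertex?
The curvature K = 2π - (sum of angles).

Sum of angles = 330°. K = 360° - 330° = 30° = π/6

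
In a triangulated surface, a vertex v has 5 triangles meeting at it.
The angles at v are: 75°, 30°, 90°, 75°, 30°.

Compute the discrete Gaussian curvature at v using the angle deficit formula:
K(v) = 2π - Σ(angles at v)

Sum of angles = 300°. K = 360° - 300° = 60°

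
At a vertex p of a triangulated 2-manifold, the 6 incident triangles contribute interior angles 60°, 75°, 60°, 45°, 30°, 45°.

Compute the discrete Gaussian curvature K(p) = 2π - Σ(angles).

Sum of angles = 315°. K = 360° - 315° = 45° = π/4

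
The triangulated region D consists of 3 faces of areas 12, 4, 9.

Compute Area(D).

12 + 4 + 9 = 25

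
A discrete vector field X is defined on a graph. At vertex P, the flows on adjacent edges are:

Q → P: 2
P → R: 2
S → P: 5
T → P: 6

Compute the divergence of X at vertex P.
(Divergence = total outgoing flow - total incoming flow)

Divergence = sum of outgoing flows = (-2) + 2 + (-5) + (-6) = -11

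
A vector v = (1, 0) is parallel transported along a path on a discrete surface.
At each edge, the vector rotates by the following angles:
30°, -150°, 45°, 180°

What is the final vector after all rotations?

Total rotation: 30° + (-150°) + 45° + 180° = 105°. Final vector: (-0.2588, 0.9659)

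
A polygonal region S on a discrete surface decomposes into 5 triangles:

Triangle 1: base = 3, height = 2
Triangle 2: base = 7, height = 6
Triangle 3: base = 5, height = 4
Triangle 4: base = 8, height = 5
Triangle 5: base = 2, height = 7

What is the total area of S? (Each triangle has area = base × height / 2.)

(1/2)×3×2 + (1/2)×7×6 + (1/2)×5×4 + (1/2)×8×5 + (1/2)×2×7 = 61.0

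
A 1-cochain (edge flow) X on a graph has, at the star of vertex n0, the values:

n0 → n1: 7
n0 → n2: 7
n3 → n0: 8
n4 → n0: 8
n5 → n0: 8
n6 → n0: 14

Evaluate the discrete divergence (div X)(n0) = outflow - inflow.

Divergence = sum of outgoing flows = 7 + 7 + (-8) + (-8) + (-8) + (-14) = -24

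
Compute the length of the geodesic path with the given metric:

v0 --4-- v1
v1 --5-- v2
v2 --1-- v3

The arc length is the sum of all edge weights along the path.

Arc length = 4 + 5 + 1 = 10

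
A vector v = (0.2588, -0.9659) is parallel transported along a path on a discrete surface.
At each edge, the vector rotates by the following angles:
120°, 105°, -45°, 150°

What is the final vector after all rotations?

Total rotation: 120° + 105° + (-45°) + 150° = 330° ≡ -30° (mod 360°). Final vector: (-0.2588, -0.9659)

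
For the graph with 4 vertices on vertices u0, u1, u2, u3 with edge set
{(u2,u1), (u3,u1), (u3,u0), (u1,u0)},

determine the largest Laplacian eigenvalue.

Degrees: deg(u0) = 2, deg(u1) = 3, deg(u2) = 1, deg(u3) = 2.
L = D − A with rows/columns ordered (u0, u1, u2, u3):
  [ 2, -1,  0, -1]
  [-1,  3, -1, -1]
  [ 0, -1,  1,  0]
  [-1, -1,  0,  2]
Characteristic polynomial: det(λI − L) = λ(λ − 1)(λ − 3)(λ − 4).
Roots: λ = 0; (λ − 1) = 0 ⇒ λ = 1; (λ − 3) = 0 ⇒ λ = 3; (λ − 4) = 0 ⇒ λ = 4.
(Check: the roots sum (with multiplicity) to 8, matching trace L = Σdeg = 2·4 = 8.)
Laplacian eigenvalues: [0.0, 1.0, 3.0, 4.0]. Largest eigenvalue (spectral radius) = 4.0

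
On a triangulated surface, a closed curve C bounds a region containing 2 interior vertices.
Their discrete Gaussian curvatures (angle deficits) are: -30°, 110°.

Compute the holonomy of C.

Holonomy = total enclosed curvature = (-30°) + 110° = 80°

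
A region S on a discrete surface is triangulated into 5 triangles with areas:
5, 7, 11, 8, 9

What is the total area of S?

5 + 7 + 11 + 8 + 9 = 40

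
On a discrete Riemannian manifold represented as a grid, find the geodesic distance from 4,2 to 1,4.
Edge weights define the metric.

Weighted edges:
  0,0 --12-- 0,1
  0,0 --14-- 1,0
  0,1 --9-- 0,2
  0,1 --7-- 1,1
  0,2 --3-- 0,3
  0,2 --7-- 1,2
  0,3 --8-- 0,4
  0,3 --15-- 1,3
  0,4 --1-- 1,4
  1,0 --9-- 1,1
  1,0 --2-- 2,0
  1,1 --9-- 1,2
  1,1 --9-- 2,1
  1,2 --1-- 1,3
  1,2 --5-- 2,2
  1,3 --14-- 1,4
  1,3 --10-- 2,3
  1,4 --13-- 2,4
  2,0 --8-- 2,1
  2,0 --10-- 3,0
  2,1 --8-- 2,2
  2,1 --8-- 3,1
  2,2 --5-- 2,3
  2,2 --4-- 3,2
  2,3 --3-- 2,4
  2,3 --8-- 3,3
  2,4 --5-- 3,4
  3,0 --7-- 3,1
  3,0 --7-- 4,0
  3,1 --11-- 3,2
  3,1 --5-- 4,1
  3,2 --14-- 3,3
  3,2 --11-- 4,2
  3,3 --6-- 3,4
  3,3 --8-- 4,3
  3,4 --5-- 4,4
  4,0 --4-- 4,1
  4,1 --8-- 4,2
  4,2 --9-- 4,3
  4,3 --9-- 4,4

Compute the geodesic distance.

Shortest path: 4,2 → 3,2 → 2,2 → 1,2 → 1,3 → 1,4, total weight = 35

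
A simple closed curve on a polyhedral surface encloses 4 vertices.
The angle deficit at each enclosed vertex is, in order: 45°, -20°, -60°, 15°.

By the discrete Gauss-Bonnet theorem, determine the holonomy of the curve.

Holonomy = total enclosed curvature = 45° + (-20°) + (-60°) + 15° = -20°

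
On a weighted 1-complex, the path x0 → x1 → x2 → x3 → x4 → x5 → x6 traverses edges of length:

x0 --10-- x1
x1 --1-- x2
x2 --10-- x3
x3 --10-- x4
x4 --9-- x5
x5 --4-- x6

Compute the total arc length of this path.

Arc length = 10 + 1 + 10 + 10 + 9 + 4 = 44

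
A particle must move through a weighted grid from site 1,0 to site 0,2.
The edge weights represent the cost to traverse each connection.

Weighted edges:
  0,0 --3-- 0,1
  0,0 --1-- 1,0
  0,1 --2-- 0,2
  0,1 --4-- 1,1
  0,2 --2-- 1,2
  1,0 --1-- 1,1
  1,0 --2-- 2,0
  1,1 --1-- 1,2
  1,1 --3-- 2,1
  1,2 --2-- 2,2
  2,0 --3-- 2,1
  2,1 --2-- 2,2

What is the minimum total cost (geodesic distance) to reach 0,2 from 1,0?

Shortest path: 1,0 → 1,1 → 1,2 → 0,2, total weight = 4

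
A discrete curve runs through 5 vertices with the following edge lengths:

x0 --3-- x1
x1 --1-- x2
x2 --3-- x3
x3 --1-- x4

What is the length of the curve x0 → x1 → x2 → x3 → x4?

Arc length = 3 + 1 + 3 + 1 = 8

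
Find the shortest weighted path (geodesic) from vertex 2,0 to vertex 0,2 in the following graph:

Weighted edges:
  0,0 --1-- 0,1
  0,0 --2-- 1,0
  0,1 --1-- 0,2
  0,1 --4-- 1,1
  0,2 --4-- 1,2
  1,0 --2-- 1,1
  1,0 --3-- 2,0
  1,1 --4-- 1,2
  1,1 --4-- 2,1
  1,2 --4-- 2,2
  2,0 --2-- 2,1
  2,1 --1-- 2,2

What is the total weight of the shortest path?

Shortest path: 2,0 → 1,0 → 0,0 → 0,1 → 0,2, total weight = 7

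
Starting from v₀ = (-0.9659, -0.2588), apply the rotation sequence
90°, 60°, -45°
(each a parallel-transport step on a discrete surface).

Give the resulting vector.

Total rotation: 90° + 60° + (-45°) = 105°. Final vector: (0.5000, -0.8660)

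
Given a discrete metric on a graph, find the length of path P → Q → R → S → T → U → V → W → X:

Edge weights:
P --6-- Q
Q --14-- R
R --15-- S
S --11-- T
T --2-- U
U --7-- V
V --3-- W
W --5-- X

Arc length = 6 + 14 + 15 + 11 + 2 + 7 + 3 + 5 = 63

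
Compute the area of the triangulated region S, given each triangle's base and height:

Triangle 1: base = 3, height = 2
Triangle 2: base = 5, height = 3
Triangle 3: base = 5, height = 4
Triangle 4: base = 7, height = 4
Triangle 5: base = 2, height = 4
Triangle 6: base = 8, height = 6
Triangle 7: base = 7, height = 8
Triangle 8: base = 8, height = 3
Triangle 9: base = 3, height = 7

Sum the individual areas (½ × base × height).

(1/2)×3×2 + (1/2)×5×3 + (1/2)×5×4 + (1/2)×7×4 + (1/2)×2×4 + (1/2)×8×6 + (1/2)×7×8 + (1/2)×8×3 + (1/2)×3×7 = 113.0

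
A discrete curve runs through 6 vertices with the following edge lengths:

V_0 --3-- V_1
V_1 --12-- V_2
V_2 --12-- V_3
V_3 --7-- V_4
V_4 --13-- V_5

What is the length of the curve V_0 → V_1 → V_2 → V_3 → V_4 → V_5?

Arc length = 3 + 12 + 12 + 7 + 13 = 47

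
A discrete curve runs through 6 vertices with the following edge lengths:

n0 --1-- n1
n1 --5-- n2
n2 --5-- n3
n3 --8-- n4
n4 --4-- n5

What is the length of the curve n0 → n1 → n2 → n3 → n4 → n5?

Arc length = 1 + 5 + 5 + 8 + 4 = 23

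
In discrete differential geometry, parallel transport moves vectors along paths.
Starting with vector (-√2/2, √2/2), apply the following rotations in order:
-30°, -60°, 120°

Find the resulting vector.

Total rotation: (-30°) + (-60°) + 120° = 30°. Final vector: (-0.9659, 0.2588)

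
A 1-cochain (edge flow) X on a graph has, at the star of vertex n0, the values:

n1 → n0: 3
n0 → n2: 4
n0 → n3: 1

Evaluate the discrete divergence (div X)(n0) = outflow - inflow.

Divergence = sum of outgoing flows = (-3) + 4 + 1 = 2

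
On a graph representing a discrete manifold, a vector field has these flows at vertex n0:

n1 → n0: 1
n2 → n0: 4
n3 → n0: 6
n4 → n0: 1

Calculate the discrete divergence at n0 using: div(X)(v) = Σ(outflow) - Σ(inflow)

Divergence = sum of outgoing flows = (-1) + (-4) + (-6) + (-1) = -12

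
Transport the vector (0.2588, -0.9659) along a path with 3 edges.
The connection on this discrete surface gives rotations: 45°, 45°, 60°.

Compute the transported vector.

Total rotation: 45° + 45° + 60° = 150°. Final vector: (0.2588, 0.9659)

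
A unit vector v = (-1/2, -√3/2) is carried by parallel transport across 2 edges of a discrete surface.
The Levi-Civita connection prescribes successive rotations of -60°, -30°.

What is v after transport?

Total rotation: (-60°) + (-30°) = -90°. Final vector: (-0.8660, 0.5000)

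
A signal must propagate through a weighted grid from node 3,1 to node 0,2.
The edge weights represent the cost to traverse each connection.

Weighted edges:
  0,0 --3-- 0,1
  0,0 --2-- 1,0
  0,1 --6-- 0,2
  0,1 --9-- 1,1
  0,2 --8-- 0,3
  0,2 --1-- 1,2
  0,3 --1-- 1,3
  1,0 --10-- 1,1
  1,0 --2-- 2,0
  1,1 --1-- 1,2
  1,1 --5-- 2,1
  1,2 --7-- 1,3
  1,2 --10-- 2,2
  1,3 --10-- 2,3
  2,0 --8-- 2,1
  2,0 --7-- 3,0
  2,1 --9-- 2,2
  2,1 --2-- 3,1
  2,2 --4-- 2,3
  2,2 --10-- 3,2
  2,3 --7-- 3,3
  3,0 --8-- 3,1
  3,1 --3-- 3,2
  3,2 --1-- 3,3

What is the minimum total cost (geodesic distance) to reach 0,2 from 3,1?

Shortest path: 3,1 → 2,1 → 1,1 → 1,2 → 0,2, total weight = 9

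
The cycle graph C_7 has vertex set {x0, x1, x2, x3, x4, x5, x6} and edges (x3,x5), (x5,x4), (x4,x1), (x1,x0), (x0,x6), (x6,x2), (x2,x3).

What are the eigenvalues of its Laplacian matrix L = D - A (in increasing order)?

The cycle graph C_n has Laplacian eigenvalues λ_k = 2 − 2cos(2πk/n), k = 0, 1, …, n−1. Here n = 7:
k=0: 2 − 2cos(0) = 0.0; k=1: 2 − 2cos(2π/7) = 0.753; k=2: 2 − 2cos(4π/7) = 2.445; k=3: 2 − 2cos(6π/7) = 3.8019; k=4: 2 − 2cos(8π/7) = 3.8019; k=5: 2 − 2cos(10π/7) = 2.445; k=6: 2 − 2cos(12π/7) = 0.753.
Laplacian eigenvalues (increasing order): [0.0, 0.753, 0.753, 2.445, 2.445, 3.8019, 3.8019]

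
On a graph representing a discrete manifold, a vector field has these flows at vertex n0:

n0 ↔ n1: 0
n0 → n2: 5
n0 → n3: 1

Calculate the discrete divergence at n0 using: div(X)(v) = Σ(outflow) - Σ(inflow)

Divergence = sum of outgoing flows = 0 + 5 + 1 = 6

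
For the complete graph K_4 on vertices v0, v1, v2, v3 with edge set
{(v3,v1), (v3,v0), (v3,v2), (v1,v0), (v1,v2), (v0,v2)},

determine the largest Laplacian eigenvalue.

For the complete graph K_n, L = nI − J (J = all-ones matrix). J has eigenvalues n (once, eigenvector 𝟙) and 0 (multiplicity n−1), so L has eigenvalues 0 (once) and n (multiplicity n−1). Here n = 4: eigenvalue 0 once and 4 with multiplicity 3.
Laplacian eigenvalues: [0.0, 4.0, 4.0, 4.0]. Largest eigenvalue (spectral radius) = 4.0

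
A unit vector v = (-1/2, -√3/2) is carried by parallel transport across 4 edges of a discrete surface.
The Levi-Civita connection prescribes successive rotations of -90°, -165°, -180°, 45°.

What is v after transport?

Total rotation: (-90°) + (-165°) + (-180°) + 45° = -390° ≡ -30° (mod 360°). Final vector: (-0.8660, -0.5000)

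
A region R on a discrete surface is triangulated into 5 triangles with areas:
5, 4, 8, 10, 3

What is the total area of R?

5 + 4 + 8 + 10 + 3 = 30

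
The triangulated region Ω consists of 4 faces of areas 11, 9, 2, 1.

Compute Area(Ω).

11 + 9 + 2 + 1 = 23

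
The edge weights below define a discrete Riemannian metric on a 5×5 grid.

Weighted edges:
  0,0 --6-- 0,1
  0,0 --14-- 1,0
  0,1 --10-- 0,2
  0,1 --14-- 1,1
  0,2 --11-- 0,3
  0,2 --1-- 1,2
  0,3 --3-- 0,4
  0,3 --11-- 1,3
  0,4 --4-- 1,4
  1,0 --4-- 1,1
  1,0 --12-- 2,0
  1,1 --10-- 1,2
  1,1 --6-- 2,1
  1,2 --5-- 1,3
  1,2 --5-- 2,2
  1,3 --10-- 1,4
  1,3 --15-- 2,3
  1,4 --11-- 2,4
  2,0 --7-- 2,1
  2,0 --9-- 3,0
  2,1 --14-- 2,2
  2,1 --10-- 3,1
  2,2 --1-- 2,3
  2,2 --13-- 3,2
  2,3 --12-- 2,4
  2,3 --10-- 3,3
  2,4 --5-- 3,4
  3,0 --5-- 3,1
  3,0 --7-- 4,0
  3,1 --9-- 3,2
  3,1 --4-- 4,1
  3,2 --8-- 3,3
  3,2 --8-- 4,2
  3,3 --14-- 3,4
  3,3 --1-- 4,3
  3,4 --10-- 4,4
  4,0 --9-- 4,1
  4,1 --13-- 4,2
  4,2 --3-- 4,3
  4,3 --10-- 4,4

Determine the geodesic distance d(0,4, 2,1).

Shortest path: 0,4 → 0,3 → 0,2 → 1,2 → 1,1 → 2,1, total weight = 31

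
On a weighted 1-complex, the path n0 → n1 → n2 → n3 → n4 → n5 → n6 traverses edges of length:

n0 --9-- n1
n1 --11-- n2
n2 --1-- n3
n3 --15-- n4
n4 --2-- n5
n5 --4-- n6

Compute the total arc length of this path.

Arc length = 9 + 11 + 1 + 15 + 2 + 4 = 42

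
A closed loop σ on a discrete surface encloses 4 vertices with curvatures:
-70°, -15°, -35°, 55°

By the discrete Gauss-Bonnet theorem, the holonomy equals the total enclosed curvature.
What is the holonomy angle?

Holonomy = total enclosed curvature = (-70°) + (-15°) + (-35°) + 55° = -65°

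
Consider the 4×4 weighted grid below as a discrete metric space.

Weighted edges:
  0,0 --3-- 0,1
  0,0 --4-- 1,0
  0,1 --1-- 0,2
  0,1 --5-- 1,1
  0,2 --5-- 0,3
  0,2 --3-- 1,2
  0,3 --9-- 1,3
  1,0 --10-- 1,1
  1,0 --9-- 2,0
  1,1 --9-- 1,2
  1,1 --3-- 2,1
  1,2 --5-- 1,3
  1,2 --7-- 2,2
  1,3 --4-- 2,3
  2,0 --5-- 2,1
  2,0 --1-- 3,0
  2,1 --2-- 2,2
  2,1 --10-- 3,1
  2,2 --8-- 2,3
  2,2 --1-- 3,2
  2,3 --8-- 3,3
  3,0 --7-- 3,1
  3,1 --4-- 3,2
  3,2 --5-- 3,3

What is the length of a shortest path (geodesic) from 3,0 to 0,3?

Shortest path: 3,0 → 2,0 → 2,1 → 1,1 → 0,1 → 0,2 → 0,3, total weight = 20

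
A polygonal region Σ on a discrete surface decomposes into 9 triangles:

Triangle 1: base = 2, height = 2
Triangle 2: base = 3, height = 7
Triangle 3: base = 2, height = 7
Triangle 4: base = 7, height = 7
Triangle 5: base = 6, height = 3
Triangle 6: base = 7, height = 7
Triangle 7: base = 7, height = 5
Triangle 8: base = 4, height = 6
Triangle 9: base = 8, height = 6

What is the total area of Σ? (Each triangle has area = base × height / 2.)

(1/2)×2×2 + (1/2)×3×7 + (1/2)×2×7 + (1/2)×7×7 + (1/2)×6×3 + (1/2)×7×7 + (1/2)×7×5 + (1/2)×4×6 + (1/2)×8×6 = 131.0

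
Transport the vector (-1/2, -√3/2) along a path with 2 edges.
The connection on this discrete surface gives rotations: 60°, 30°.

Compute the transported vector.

Total rotation: 60° + 30° = 90°. Final vector: (0.8660, -0.5000)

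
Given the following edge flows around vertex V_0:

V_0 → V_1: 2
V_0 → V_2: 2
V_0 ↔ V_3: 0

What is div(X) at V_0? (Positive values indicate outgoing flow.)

Divergence = sum of outgoing flows = 2 + 2 + 0 = 4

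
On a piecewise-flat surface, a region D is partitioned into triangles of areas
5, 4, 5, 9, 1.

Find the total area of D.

5 + 4 + 5 + 9 + 1 = 24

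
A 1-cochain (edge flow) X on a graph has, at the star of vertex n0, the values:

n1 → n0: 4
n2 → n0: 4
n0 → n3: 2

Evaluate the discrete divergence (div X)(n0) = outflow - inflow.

Divergence = sum of outgoing flows = (-4) + (-4) + 2 = -6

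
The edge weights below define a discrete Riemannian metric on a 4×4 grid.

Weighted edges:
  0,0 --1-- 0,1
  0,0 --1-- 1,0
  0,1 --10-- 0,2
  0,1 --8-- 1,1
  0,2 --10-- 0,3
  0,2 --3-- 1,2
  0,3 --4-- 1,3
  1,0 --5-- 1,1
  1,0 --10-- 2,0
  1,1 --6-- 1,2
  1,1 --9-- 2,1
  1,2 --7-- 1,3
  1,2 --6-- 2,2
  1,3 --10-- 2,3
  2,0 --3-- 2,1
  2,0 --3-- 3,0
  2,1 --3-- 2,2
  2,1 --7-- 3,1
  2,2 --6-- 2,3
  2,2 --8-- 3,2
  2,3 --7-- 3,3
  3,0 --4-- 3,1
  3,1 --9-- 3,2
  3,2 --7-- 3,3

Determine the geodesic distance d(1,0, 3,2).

Shortest path: 1,0 → 2,0 → 2,1 → 2,2 → 3,2, total weight = 24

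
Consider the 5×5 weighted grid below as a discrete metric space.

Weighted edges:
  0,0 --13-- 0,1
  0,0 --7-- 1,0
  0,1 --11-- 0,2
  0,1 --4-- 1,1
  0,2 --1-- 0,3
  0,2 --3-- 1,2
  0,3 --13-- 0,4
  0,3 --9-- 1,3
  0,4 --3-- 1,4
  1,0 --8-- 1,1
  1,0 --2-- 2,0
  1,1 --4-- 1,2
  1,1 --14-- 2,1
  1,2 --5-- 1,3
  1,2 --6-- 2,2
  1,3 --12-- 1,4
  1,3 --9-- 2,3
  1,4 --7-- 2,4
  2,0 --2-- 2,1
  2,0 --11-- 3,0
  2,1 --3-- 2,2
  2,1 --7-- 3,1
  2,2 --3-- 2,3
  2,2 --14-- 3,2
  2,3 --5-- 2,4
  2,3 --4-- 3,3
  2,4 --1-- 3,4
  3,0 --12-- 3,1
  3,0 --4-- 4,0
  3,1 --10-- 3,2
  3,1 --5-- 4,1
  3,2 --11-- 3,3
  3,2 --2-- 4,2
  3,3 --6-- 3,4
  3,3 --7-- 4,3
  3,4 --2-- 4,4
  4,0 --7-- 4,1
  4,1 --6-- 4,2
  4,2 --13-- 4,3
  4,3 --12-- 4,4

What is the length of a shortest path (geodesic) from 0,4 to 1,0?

Shortest path: 0,4 → 1,4 → 2,4 → 2,3 → 2,2 → 2,1 → 2,0 → 1,0, total weight = 25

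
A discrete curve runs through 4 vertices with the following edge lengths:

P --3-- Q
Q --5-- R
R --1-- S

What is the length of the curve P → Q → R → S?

Arc length = 3 + 5 + 1 = 9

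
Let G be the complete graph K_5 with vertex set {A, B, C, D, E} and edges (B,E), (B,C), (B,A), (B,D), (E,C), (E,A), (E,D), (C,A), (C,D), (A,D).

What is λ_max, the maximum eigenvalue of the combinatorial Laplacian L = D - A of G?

For the complete graph K_n, L = nI − J (J = all-ones matrix). J has eigenvalues n (once, eigenvector 𝟙) and 0 (multiplicity n−1), so L has eigenvalues 0 (once) and n (multiplicity n−1). Here n = 5: eigenvalue 0 once and 5 with multiplicity 4.
Laplacian eigenvalues: [0.0, 5.0, 5.0, 5.0, 5.0]. Largest eigenvalue (spectral radius) = 5.0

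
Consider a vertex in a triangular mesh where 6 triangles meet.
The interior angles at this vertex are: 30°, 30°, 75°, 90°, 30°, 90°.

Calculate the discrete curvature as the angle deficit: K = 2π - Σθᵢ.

Sum of angles = 345°. K = 360° - 345° = 15°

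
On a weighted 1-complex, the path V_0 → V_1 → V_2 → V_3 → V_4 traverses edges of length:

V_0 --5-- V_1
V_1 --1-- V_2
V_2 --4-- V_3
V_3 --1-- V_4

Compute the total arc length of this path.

Arc length = 5 + 1 + 4 + 1 = 11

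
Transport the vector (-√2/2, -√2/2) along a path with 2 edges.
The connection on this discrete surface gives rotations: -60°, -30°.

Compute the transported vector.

Total rotation: (-60°) + (-30°) = -90°. Final vector: (-0.7071, 0.7071)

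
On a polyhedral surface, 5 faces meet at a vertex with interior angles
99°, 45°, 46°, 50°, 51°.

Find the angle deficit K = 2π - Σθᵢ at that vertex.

Sum of angles = 291°. K = 360° - 291° = 69° = 23π/60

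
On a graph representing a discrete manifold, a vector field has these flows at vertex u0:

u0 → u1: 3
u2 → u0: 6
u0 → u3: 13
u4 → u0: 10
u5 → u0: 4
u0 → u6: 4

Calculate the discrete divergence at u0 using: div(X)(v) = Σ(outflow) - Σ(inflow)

Divergence = sum of outgoing flows = 3 + (-6) + 13 + (-10) + (-4) + 4 = 0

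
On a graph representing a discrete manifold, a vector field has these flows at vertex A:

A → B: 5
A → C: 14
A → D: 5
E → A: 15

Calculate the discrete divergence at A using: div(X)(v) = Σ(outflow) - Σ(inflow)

Divergence = sum of outgoing flows = 5 + 14 + 5 + (-15) = 9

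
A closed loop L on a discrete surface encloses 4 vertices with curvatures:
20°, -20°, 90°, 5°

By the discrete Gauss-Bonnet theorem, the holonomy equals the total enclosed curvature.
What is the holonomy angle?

Holonomy = total enclosed curvature = 20° + (-20°) + 90° + 5° = 95°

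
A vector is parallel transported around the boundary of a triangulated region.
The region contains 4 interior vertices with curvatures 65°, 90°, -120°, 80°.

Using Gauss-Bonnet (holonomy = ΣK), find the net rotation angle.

Holonomy = total enclosed curvature = 65° + 90° + (-120°) + 80° = 115°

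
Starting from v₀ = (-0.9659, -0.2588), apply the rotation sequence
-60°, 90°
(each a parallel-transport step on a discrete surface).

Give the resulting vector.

Total rotation: (-60°) + 90° = 30°. Final vector: (-0.7071, -0.7071)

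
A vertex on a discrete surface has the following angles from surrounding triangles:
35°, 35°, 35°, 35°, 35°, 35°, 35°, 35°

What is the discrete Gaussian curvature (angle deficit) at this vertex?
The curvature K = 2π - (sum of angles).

Sum of angles = 280°. K = 360° - 280° = 80°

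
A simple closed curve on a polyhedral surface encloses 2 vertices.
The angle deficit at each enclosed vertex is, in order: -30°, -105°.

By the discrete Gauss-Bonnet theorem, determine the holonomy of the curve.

Holonomy = total enclosed curvature = (-30°) + (-105°) = -135°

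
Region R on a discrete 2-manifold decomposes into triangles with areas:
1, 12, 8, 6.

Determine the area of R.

1 + 12 + 8 + 6 = 27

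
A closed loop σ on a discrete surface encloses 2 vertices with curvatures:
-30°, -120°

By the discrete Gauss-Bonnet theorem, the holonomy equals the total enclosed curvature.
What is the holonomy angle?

Holonomy = total enclosed curvature = (-30°) + (-120°) = -150°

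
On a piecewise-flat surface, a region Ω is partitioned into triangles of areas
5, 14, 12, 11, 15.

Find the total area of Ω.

5 + 14 + 12 + 11 + 15 = 57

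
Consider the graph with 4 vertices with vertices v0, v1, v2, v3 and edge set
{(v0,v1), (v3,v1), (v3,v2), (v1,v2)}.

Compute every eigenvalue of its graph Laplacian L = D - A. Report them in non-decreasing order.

Degrees: deg(v0) = 1, deg(v1) = 3, deg(v2) = 2, deg(v3) = 2.
L = D − A with rows/columns ordered (v0, v1, v2, v3):
  [ 1, -1,  0,  0]
  [-1,  3, -1, -1]
  [ 0, -1,  2, -1]
  [ 0, -1, -1,  2]
Characteristic polynomial: det(λI − L) = λ(λ − 1)(λ − 3)(λ − 4).
Roots: λ = 0; (λ − 1) = 0 ⇒ λ = 1; (λ − 3) = 0 ⇒ λ = 3; (λ − 4) = 0 ⇒ λ = 4.
(Check: the roots sum (with multiplicity) to 8, matching trace L = Σdeg = 2·4 = 8.)
Laplacian eigenvalues (increasing order): [0.0, 1.0, 3.0, 4.0]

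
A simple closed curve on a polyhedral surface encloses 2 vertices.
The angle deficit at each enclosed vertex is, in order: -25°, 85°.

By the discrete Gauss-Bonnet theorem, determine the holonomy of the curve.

Holonomy = total enclosed curvature = (-25°) + 85° = 60°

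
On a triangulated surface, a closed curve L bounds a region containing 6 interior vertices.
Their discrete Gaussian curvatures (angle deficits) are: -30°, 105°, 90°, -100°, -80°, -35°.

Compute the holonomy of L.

Holonomy = total enclosed curvature = (-30°) + 105° + 90° + (-100°) + (-80°) + (-35°) = -50°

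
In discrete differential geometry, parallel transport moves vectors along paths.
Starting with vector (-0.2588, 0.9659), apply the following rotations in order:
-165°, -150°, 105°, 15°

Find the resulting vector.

Total rotation: (-165°) + (-150°) + 105° + 15° = -195° ≡ 165° (mod 360°). Final vector: (0, -1)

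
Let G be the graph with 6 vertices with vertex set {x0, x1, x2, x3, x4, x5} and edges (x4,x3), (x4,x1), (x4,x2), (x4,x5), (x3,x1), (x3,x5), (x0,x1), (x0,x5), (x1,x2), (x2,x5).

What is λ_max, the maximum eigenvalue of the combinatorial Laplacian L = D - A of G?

Degrees: deg(x0) = 2, deg(x1) = 4, deg(x2) = 3, deg(x3) = 3, deg(x4) = 4, deg(x5) = 4.
L = D − A with rows/columns ordered (x0, x1, x2, x3, x4, x5):
  [ 2, -1,  0,  0,  0, -1]
  [-1,  4, -1, -1, -1,  0]
  [ 0, -1,  3,  0, -1, -1]
  [ 0, -1,  0,  3, -1, -1]
  [ 0, -1, -1, -1,  4, -1]
  [-1,  0, -1, -1, -1,  4]
Characteristic polynomial: det(λI − L) = λ(λ − 2)(λ − 3)(λ − 4)(λ − 5)(λ − 6).
Roots: λ = 0; (λ − 2) = 0 ⇒ λ = 2; (λ − 3) = 0 ⇒ λ = 3; (λ − 4) = 0 ⇒ λ = 4; (λ − 5) = 0 ⇒ λ = 5; (λ − 6) = 0 ⇒ λ = 6.
(Check: the roots sum (with multiplicity) to 20, matching trace L = Σdeg = 2·10 = 20.)
Laplacian eigenvalues: [0.0, 2.0, 3.0, 4.0, 5.0, 6.0]. Largest eigenvalue (spectral radius) = 6.0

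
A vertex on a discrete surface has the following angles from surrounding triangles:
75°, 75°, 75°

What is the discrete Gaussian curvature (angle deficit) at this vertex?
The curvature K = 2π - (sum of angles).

Sum of angles = 225°. K = 360° - 225° = 135° = 3π/4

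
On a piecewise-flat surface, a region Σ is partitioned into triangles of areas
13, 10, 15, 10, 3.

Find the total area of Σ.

13 + 10 + 15 + 10 + 3 = 51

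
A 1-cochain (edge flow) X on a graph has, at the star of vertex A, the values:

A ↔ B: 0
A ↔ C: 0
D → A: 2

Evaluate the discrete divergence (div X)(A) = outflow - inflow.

Divergence = sum of outgoing flows = 0 + 0 + (-2) = -2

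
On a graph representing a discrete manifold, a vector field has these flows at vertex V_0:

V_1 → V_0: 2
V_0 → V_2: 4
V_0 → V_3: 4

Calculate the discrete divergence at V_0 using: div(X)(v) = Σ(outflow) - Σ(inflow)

Divergence = sum of outgoing flows = (-2) + 4 + 4 = 6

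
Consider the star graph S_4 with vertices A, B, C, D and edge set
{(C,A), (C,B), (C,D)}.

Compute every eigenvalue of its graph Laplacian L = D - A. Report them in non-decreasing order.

The star S_4 is the complete bipartite graph K_{1,3} (one hub of degree 3, 3 leaves of degree 1). The Laplacian spectrum of K_{p,q} is 0, p (multiplicity q−1), q (multiplicity p−1), p+q. With p = 1, q = 3: 0 once, 1 with multiplicity 2, and 4 once. (Check: trace L = sum of degrees = 6 = 2·1 + 4.)
Laplacian eigenvalues (increasing order): [0.0, 1.0, 1.0, 4.0]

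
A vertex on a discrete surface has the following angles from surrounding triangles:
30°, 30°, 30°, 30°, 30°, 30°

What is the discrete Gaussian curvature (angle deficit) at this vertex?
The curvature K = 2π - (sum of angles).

Sum of angles = 180°. K = 360° - 180° = 180°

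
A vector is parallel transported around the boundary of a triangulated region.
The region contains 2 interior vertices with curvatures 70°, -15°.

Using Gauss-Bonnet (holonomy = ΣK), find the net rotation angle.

Holonomy = total enclosed curvature = 70° + (-15°) = 55°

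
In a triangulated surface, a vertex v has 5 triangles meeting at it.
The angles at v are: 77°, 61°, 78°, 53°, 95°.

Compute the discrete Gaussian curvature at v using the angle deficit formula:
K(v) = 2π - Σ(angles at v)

Sum of angles = 364°. K = 360° - 364° = -4° = -π/45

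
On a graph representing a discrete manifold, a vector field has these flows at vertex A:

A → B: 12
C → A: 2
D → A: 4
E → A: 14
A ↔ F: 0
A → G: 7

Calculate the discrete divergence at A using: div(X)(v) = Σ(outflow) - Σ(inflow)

Divergence = sum of outgoing flows = 12 + (-2) + (-4) + (-14) + 0 + 7 = -1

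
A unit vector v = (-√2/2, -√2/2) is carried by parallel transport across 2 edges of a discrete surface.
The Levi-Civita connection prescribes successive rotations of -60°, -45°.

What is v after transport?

Total rotation: (-60°) + (-45°) = -105°. Final vector: (-0.5000, 0.8660)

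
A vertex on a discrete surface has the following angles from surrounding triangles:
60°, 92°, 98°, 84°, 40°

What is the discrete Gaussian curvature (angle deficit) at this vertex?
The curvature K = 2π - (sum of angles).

Sum of angles = 374°. K = 360° - 374° = -14° = -7π/90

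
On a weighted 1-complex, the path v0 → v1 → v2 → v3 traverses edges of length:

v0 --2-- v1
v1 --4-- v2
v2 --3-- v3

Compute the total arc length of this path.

Arc length = 2 + 4 + 3 = 9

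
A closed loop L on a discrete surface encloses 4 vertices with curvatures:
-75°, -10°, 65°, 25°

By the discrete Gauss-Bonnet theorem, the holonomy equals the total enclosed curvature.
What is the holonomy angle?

Holonomy = total enclosed curvature = (-75°) + (-10°) + 65° + 25° = 5°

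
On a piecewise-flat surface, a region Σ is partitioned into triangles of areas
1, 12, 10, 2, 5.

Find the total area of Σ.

1 + 12 + 10 + 2 + 5 = 30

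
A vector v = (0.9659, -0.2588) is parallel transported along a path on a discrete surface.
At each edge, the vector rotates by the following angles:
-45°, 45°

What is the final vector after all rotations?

Total rotation: (-45°) + 45° = 0°. Final vector: (0.9659, -0.2588)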